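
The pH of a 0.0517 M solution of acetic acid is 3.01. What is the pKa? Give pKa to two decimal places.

[H+] = 10^(-3.01) = 9.77 × 10^-4 M
At equilibrium [HA] = 0.0517 − 9.77 × 10^-4 = 5.07 × 10^-2 M
Ka = [H+][A-]/[HA] = (9.77 × 10^-4)² / 5.07 × 10^-2 = 1.88 × 10^-5
pKa = -log(1.88 × 10^-5) = 4.73

pKa = 4.73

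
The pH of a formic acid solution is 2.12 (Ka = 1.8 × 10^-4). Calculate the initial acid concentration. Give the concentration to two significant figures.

C₀ = 3.3 × 10^-1 M

[H+] = 10^(-2.12) = 7.59 × 10^-3 M = x
Ka = x²/(C₀ − x) ⇒ C₀ = x + x²/Ka
C₀ = 7.59 × 10^-3 + (7.59 × 10^-3)²/(1.8 × 10^-4) = 3.28 × 10^-1 M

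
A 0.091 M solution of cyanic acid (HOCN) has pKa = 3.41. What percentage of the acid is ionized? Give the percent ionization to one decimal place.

HOCN ⇌ OCN- + H+; let x = [H+] at equilibrium.
Ka = 10^(−3.41) = 3.89 × 10^-4
Solve x² + 0.000389x − 3.54e-05 = 0 → x = 5.76 × 10^-3 M
Fraction ionized = 5.76 × 10^-3 / 0.091 = 0.0633 → 6.3%

6.3%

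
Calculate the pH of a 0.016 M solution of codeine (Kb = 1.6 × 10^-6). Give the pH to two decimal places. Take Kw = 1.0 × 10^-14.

pH = 10.20

C18H21NO3 + H2O ⇌ C18H22NO3+ + OH-
From the ICE table, Kb = [OH-]²/(0.016 − [OH-]) = 1.6 × 10^-6.
Neglecting [OH-] in the denominator: [OH-] = √(1.6 × 10^-6 × 0.016) = 1.60 × 10^-4 M
Check: 1% ionized — well under 5%, approximation valid.
pOH = −log(1.60 × 10^-4) = 3.80; pH = 14.00 − 3.80 = 10.20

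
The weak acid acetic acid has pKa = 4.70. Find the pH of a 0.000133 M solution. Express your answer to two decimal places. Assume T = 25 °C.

CH3COOH ⇌ CH3COO- + H+
Ka = 10^(−4.70) = 2.00 × 10^-5
Let x = [H+] at equilibrium. Ka = x²/(0.000133 − x).
Here C₀/Ka ≈ 6.65, so the small-x approximation fails. Use the quadratic:
x = [−2e-05 + √(2e-05² + 1.06e-08)]/2 = 4.25 × 10^-5 M
pH = −log[H+] = −log(4.25 × 10^-5) = 4.37

pH = 4.37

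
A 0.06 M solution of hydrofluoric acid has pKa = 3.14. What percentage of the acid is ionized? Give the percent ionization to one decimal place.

10.4%

HF ⇌ F- + H+; let x = [H+] at equilibrium.
Ka = 10^(−3.14) = 7.24 × 10^-4
Solve x² + 0.000724x − 4.34e-05 = 0 → x = 6.24 × 10^-3 M
Fraction ionized = 6.24 × 10^-3 / 0.06 = 0.1040 → 10.4%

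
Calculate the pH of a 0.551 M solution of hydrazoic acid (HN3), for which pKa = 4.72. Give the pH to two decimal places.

pH = 2.49

HN3 ⇌ N3- + H+
Ka = 10^(−4.72) = 1.91 × 10^-5
From the ICE table, Ka = [H+]²/(0.551 − [H+]) = 1.91 × 10^-5.
Assume [H+] ≪ 0.551: [H+] ≈ √(1.91 × 10^-5 × 0.551) = 3.24 × 10^-3 M
Check: 0.59% ionized — well under 5%, approximation valid.
pH = −log(3.24 × 10^-3) = 2.49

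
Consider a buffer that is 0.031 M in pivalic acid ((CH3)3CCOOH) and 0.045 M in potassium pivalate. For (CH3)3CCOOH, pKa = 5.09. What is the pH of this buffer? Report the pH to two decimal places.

Henderson–Hasselbalch: pH = pKa + log([(CH3)3CCOO-]/[(CH3)3CCOOH]) = 5.09 + log(0.045/0.031)
pH = 5.09 + (+0.162) = 5.25

pH = 5.25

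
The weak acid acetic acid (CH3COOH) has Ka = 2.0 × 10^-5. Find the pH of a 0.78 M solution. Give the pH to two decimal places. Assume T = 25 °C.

pH = 2.40

CH3COOH ⇌ CH3COO- + H+
From the ICE table, Ka = [H+]²/(0.78 − [H+]) = 2.0 × 10^-5.
Neglecting [H+] in the denominator: [H+] = √(2.0 × 10^-5 × 0.78) = 3.95 × 10^-3 M
Check: 0.51% ionized — well under 5%, approximation valid.
pH = −log[H+] = −log(3.95 × 10^-3) = 2.40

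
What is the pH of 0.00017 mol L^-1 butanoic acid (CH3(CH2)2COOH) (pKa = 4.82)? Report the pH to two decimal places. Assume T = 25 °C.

CH3(CH2)2COOH ⇌ CH3(CH2)2COO- + H+
Ka = 10^(−4.82) = 1.51 × 10^-5
From the ICE table, Ka = [H+]²/(0.00017 − [H+]) = 1.51 × 10^-5.
[H+] is not negligible relative to C₀; solve [H+]² + 1.51e-05·[H+] − 2.57e-09 = 0.
[H+] = [−1.51e-05 + √(1.51e-05² + 1.03e-08)]/2 = 4.37 × 10^-5 M
pH = −log(4.37 × 10^-5) = 4.36

pH = 4.36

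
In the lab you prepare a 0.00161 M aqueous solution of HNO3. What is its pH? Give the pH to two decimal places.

HNO3 is a strong acid and dissociates completely, so [H+] = 0.00161 M.
pH = -log(0.00161) = 2.79

pH = 2.79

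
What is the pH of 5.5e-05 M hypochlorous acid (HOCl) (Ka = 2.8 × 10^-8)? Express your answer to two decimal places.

HOCl ⇌ OCl- + H+
Ka = x²/(5.5e-05 − x) = 2.8 × 10^-8
Neglecting x in the denominator: x = √(2.8 × 10^-8 × 5.5e-05) = 1.24 × 10^-6 M
Check: 2.3% ionized — well under 5%, approximation valid.
pH = −log[H+] = −log(1.24 × 10^-6) = 5.91

pH = 5.91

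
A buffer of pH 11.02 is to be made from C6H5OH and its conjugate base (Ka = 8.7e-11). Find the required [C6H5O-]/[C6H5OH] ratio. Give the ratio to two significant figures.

ratio = 9.1

pKa = -log(8.7 × 10^-11) = 10.060
pH = pKa + log(r) ⇒ log(r) = 11.02 − 10.060 = +0.960
r = [C6H5O-]/[C6H5OH] = 10^(+0.960) = 9.12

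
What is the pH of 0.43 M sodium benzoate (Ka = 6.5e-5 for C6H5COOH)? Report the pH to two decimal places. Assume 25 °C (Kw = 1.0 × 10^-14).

C6H5COO- is the conjugate base of the weak acid C6H5COOH.
Kb = Kw/Ka = 1.0×10^-14 / 6.5 × 10^-5 = 1.54 × 10^-10
Kb = [OH-]²/(0.43 − [OH-]) = 1.54 × 10^-10
Neglecting [OH-] in the denominator: [OH-] = √(1.54 × 10^-10 × 0.43) = 8.14 × 10^-6 M
([OH-]/C₀ = 0.0019% < 5%, so the approximation holds.)
pOH = −log(8.14 × 10^-6) = 5.09; pH = 14.00 − 5.09 = 8.91

pH = 8.91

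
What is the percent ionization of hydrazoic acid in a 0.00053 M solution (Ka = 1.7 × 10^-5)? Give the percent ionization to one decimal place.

16.4%

HN3 ⇌ N3- + H+; let x = [H+] at equilibrium.
Ka = x²/(C₀ − x); solving the quadratic gives x = 8.68 × 10^-5 M.
% ionization = x/C₀ × 100% = 8.68 × 10^-5/0.00053 × 100% = 16.4%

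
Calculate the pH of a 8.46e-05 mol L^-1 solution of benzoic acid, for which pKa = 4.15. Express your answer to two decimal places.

pH = 4.30

C6H5COOH ⇌ C6H5COO- + H+
Ka = 10^(−4.15) = 7.08 × 10^-5
From the ICE table, Ka = [H+]²/(8.46e-05 − [H+]) = 7.08 × 10^-5.
[H+] is not negligible relative to C₀; solve [H+]² + 7.08e-05·[H+] − 5.99e-09 = 0.
[H+] = (−Ka + √(Ka² + 4·Ka·C₀))/2 = 4.97 × 10^-5 M
pH = −log[H+] = −log(4.97 × 10^-5) = 4.30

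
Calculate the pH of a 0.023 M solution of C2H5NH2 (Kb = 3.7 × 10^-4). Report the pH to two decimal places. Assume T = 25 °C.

pH = 11.44

C2H5NH2 + H2O ⇌ C2H5NH3+ + OH-
From the ICE table, Kb = x²/(0.023 − x) = 3.7 × 10^-4.
x is not negligible relative to C₀; solve x² + 0.00037·x − 8.51e-06 = 0.
x = [−0.00037 + √(0.00037² + 3.4e-05)]/2 = 2.74 × 10^-3 M
pOH = −log(2.74 × 10^-3) = 2.56; pH = 14.00 − 2.56 = 11.44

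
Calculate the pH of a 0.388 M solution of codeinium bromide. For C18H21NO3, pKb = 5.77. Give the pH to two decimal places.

C18H22NO3+ is the conjugate acid of the weak base C18H21NO3.
Kb = 10^(−5.77) = 1.70 × 10^-6
Ka = Kw/Kb = 1.0×10^-14 / 1.70 × 10^-6 = 5.88 × 10^-9
Ka = [H+]²/(0.388 − [H+]) = 5.88 × 10^-9
Assume [H+] ≪ 0.388: [H+] ≈ √(5.88 × 10^-9 × 0.388) = 4.78 × 10^-5 M
pH = −log[H+] = −log(4.78 × 10^-5) = 4.32

pH = 4.32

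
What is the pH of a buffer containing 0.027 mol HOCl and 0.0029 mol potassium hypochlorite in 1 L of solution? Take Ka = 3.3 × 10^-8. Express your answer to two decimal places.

pH = 6.51

pKa = −log(3.3 × 10^-8) = 7.481
pH = pKa + log([A⁻]/[HA]) = 7.481 + log(0.0029/0.027)
pH = 7.481 + (-0.969) = 6.51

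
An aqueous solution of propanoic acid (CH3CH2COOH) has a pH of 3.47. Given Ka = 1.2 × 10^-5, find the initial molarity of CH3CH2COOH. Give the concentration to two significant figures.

[H+] = 10^(-3.47) = 3.39 × 10^-4 M = x
Ka = x²/(C₀ − x) ⇒ C₀ = x + x²/Ka
C₀ = 3.39 × 10^-4 + (3.39 × 10^-4)²/(1.2 × 10^-5) = 9.92 × 10^-3 M

C₀ = 9.9 × 10^-3 M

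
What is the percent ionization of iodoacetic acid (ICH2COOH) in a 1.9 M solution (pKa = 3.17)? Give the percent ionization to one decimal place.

1.9%

ICH2COOH ⇌ ICH2COO- + H+; let x = [H+] at equilibrium.
Ka = 10^(−3.17) = 6.76 × 10^-4
x ≈ √(Ka·C₀) = √(6.76 × 10^-4 × 1.9) = 3.58 × 10^-2 M
% ionization = x/C₀ × 100% = 3.58 × 10^-2/1.9 × 100% = 1.9%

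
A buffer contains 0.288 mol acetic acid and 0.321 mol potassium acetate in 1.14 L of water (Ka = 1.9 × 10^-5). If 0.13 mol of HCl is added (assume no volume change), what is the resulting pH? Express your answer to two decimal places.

pH = 4.38

Added H+ converts CH3COO- to CH3COOH: CH3COOH → 0.418 mol, CH3COO- → 0.191 mol.
pKa = −log(1.9 × 10^-5) = 4.721
Henderson–Hasselbalch with mole ratio 0.191/0.418: pH = 4.721 + (-0.340)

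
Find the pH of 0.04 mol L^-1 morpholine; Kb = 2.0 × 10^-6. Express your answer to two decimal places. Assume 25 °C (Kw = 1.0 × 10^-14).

C4H8ONH + H2O ⇌ C4H8ONH2+ + OH-
From the ICE table, Kb = [OH-]²/(0.04 − [OH-]) = 2.0 × 10^-6.
Assume [OH-] ≪ 0.04: [OH-] ≈ √(2.0 × 10^-6 × 0.04) = 2.83 × 10^-4 M
pOH = 3.55, so pH = 14.00 − pOH = 10.45

pH = 10.45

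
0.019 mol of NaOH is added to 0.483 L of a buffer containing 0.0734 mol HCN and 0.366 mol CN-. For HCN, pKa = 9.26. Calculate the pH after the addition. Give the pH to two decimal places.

OH- converts HCN to CN-: HCN → 0.0544 mol, CN- → 0.385 mol.
pH = pKa + log([A⁻]/[HA]) = 9.26 + log(0.385/0.0544) = 9.26 +0.850

pH = 10.11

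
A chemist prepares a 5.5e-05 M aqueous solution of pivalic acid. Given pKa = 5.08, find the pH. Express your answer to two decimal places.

(CH3)3CCOOH ⇌ (CH3)3CCOO- + H+
Ka = 10^(−5.08) = 8.32 × 10^-6
From the ICE table, Ka = x²/(5.5e-05 − x) = 8.32 × 10^-6.
Here C₀/Ka ≈ 6.61, so the small-x approximation fails. Use the quadratic:
x = [−8.32e-06 + √(8.32e-06² + 1.83e-09)]/2 = 1.76 × 10^-5 M
pH = −log(1.76 × 10^-5) = 4.75

pH = 4.75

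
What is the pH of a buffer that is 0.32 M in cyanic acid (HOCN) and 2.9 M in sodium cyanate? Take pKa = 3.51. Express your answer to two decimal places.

pH = 4.47

Henderson–Hasselbalch: pH = pKa + log([OCN-]/[HOCN]) = 3.51 + log(2.9/0.32)
pH = 3.51 + (+0.957) = 4.47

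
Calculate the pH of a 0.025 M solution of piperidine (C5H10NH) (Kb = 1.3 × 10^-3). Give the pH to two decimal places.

pH = 11.71

C5H10NH + H2O ⇌ C5H10NH2+ + OH-
Kb = [OH-]²/(0.025 − [OH-]) = 1.3 × 10^-3
Here C₀/Kb ≈ 19.2, so the small-[OH-] approximation fails. Use the quadratic:
[OH-] = [−0.0013 + √(0.0013² + 0.00013)]/2 = 5.09 × 10^-3 M
pOH = −log(5.09 × 10^-3) = 2.29; pH = 14.00 − 2.29 = 11.71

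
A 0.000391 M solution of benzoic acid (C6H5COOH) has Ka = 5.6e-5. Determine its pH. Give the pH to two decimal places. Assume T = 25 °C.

pH = 3.91

C6H5COOH ⇌ C6H5COO- + H+
From the ICE table, Ka = [H+]²/(0.000391 − [H+]) = 5.6 × 10^-5.
Here C₀/Ka ≈ 6.98, so the small-[H+] approximation fails. Use the quadratic:
[H+] = (−Ka + √(Ka² + 4·Ka·C₀))/2 = 1.23 × 10^-4 M
pH = −log[H+] = −log(1.23 × 10^-4) = 3.91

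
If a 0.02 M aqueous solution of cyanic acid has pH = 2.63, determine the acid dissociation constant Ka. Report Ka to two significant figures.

[H+] = 10^(-2.63) = 2.34 × 10^-3 M
At equilibrium [HA] = 0.02 − 2.34 × 10^-3 = 1.77 × 10^-2 M
Ka = [H+][A-]/[HA] = (2.34 × 10^-3)² / 1.77 × 10^-2 = 3.1 × 10^-4

Ka = 3.1 × 10^-4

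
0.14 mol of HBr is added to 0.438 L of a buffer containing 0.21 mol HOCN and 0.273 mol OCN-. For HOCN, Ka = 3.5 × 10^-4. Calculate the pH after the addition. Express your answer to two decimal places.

pH = 3.04

Added H+ converts OCN- to HOCN: HOCN → 0.35 mol, OCN- → 0.133 mol.
pKa = −log(3.5 × 10^-4) = 3.456
Henderson–Hasselbalch with mole ratio 0.133/0.35: pH = 3.456 + (-0.420)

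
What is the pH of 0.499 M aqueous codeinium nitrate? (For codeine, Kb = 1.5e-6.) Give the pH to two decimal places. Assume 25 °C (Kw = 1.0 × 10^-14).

C18H22NO3+ is the conjugate acid of the weak base C18H21NO3.
Ka = Kw/Kb = 1.0×10^-14 / 1.5 × 10^-6 = 6.67 × 10^-9
From the ICE table, Ka = [H+]²/(0.499 − [H+]) = 6.67 × 10^-9.
Assume [H+] ≪ 0.499: [H+] ≈ √(6.67 × 10^-9 × 0.499) = 5.77 × 10^-5 M
([H+]/C₀ = 0.012% < 5%, so the approximation holds.)
pH = −log[H+] = −log(5.77 × 10^-5) = 4.24

pH = 4.24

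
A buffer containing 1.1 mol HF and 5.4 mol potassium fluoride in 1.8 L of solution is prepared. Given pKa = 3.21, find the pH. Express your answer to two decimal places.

pH = 3.90

pH = pKa + log([A⁻]/[HA]) = 3.21 + log(5.4/1.1)
pH = 3.21 + (+0.691) = 3.90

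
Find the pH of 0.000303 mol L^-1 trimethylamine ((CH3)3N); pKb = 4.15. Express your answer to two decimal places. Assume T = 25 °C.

(CH3)3N + H2O ⇌ (CH3)3NH+ + OH-
Kb = 10^(−4.15) = 7.08 × 10^-5
From the ICE table, Kb = x²/(0.000303 − x) = 7.08 × 10^-5.
The 5% rule fails; solving x² + Kb·x − Kb·C₀ = 0 exactly:
x = [−7.08e-05 + √(7.08e-05² + 8.58e-08)]/2 = 1.15 × 10^-4 M
pOH = −log(1.15 × 10^-4) = 3.94; pH = 14.00 − 3.94 = 10.06

pH = 10.06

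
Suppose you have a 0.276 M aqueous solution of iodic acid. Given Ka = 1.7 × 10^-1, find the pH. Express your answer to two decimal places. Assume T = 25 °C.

pH = 0.83

HIO3 ⇌ IO3- + H+
Let x = [H+] at equilibrium. Ka = x²/(0.276 − x).
Here C₀/Ka ≈ 1.62, so the small-x approximation fails. Use the quadratic:
x = [−0.17 + √(0.17² + 0.188)]/2 = 1.48 × 10^-1 M
pH = −log(1.48 × 10^-1) = 0.83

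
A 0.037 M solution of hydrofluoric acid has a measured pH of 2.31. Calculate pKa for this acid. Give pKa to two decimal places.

[H+] = 10^(-2.31) = 4.90 × 10^-3 M
At equilibrium [HA] = 0.037 − 4.90 × 10^-3 = 3.21 × 10^-2 M
Ka = [H+][A-]/[HA] = (4.90 × 10^-3)² / 3.21 × 10^-2 = 7.48 × 10^-4
pKa = -log(7.48 × 10^-4) = 3.13

pKa = 3.13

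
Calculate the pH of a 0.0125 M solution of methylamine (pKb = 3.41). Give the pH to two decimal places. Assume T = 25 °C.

pH = 11.31

CH3NH2 + H2O ⇌ CH3NH3+ + OH-
Kb = 10^(−3.41) = 3.89 × 10^-4
Kb = [OH-]²/(0.0125 − [OH-]) = 3.89 × 10^-4
The 5% rule fails; solving [OH-]² + Kb·[OH-] − Kb·C₀ = 0 exactly:
[OH-] = [−0.000389 + √(0.000389² + 1.95e-05)]/2 = 2.02 × 10^-3 M
pOH = −log(2.02 × 10^-3) = 2.69; pH = 14.00 − 2.69 = 11.31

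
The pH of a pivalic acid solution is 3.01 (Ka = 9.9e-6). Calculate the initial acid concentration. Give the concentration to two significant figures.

C₀ = 9.7 × 10^-2 M

[H+] = 10^(-3.01) = 9.77 × 10^-4 M = x
Ka = x²/(C₀ − x) ⇒ C₀ = x + x²/Ka
C₀ = 9.77 × 10^-4 + (9.77 × 10^-4)²/(9.9 × 10^-6) = 9.74 × 10^-2 M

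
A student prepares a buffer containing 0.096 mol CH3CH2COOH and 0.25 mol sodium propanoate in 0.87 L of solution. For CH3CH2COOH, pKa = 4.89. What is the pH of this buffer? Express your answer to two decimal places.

pH = 5.31

Using pH = pKa + log([base]/[acid]) with [base]/[acid] = 0.25/0.096:
pH = 4.89 + (+0.416) = 5.31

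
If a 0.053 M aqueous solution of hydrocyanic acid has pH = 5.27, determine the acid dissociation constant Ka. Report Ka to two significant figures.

[H+] = 10^(-5.27) = 5.37 × 10^-6 M
At equilibrium [HA] = 0.053 − 5.37 × 10^-6 = 5.30 × 10^-2 M
Ka = [H+][A-]/[HA] = (5.37 × 10^-6)² / 5.30 × 10^-2 = 5.4 × 10^-10

Ka = 5.4 × 10^-10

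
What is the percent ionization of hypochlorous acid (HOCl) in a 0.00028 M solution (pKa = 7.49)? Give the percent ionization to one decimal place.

HOCl ⇌ OCl- + H+; let x = [H+] at equilibrium.
Ka = 10^(−7.49) = 3.24 × 10^-8
x ≈ √(Ka·C₀) = √(3.24 × 10^-8 × 0.00028) = 3.01 × 10^-6 M
% ionization = x/C₀ × 100% = 3.01 × 10^-6/0.00028 × 100% = 1.1%

1.1%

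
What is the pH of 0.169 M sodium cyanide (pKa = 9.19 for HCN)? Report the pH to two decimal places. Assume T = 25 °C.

pH = 11.21

CN- is the conjugate base of the weak acid HCN.
Ka = 10^(−9.19) = 6.46 × 10^-10
Kb = Kw/Ka = 1.0×10^-14 / 6.46 × 10^-10 = 1.55 × 10^-5
From the ICE table, Kb = x²/(0.169 − x) = 1.55 × 10^-5.
Assume x ≪ 0.169: x ≈ √(1.55 × 10^-5 × 0.169) = 1.62 × 10^-3 M
pOH = −log(1.62 × 10^-3) = 2.79; pH = 14.00 − 2.79 = 11.21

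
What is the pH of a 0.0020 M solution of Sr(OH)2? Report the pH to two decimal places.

pH = 11.60

Sr(OH)2 is a strong base (each formula unit releases 2 OH-); [OH-] = 0.004 M.
pOH = -log(0.004) = 2.40
pH = 14.00 - 2.40 = 11.60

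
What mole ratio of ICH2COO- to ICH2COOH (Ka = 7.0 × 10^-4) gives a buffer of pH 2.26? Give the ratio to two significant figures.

pKa = -log(7.0 × 10^-4) = 3.155
pH = pKa + log(r) ⇒ log(r) = 2.26 − 3.155 = -0.895
r = [ICH2COO-]/[ICH2COOH] = 10^(-0.895) = 0.127

ratio = 0.13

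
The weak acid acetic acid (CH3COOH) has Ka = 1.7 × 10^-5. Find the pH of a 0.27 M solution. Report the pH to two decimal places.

pH = 2.67

CH3COOH ⇌ CH3COO- + H+
Ka = [H+]²/(0.27 − [H+]) = 1.7 × 10^-5
Since Ka ≪ C₀, [H+] ≈ √(Ka·C₀) = 2.14 × 10^-3 M.
pH = −log[H+] = −log(2.14 × 10^-3) = 2.67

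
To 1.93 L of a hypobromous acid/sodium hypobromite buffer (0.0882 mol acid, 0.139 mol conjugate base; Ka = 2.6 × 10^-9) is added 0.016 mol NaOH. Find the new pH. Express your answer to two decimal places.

pH = 8.92

OH- converts HOBr to OBr-: HOBr → 0.0722 mol, OBr- → 0.155 mol.
pKa = −log(2.6 × 10^-9) = 8.585
pH = pKa + log(n_OBr-/n_HOBr) = 8.585 + log(0.155/0.0722) = 8.585 + (+0.332)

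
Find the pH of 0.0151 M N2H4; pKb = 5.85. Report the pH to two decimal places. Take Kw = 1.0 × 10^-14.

N2H4 + H2O ⇌ N2H5+ + OH-
Kb = 10^(−5.85) = 1.41 × 10^-6
Kb = [OH-]²/(0.0151 − [OH-]) = 1.41 × 10^-6
Assume [OH-] ≪ 0.0151: [OH-] ≈ √(1.41 × 10^-6 × 0.0151) = 1.46 × 10^-4 M
pOH = 3.84, so pH = 14.00 − pOH = 10.16

pH = 10.16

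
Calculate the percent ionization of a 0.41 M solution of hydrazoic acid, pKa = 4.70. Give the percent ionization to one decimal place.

0.7%

HN3 ⇌ N3- + H+; let x = [H+] at equilibrium.
Ka = 10^(−4.70) = 2.00 × 10^-5
x ≈ √(Ka·C₀) = √(2.00 × 10^-5 × 0.41) = 2.86 × 10^-3 M
% ionization = x/C₀ × 100% = 2.86 × 10^-3/0.41 × 100% = 0.7%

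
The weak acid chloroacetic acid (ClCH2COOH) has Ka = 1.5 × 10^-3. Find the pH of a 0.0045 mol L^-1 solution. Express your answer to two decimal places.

ClCH2COOH ⇌ ClCH2COO- + H+
From the ICE table, Ka = x²/(0.0045 − x) = 1.5 × 10^-3.
The 5% rule fails; solving x² + Ka·x − Ka·C₀ = 0 exactly:
x = [−0.0015 + √(0.0015² + 2.7e-05)]/2 = 1.95 × 10^-3 M
pH = −log[H+] = −log(1.95 × 10^-3) = 2.71

pH = 2.71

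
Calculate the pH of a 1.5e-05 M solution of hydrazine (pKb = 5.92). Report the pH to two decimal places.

N2H4 + H2O ⇌ N2H5+ + OH-
Kb = 10^(−5.92) = 1.20 × 10^-6
Let x = [OH-] at equilibrium. Kb = x²/(1.5e-05 − x).
The 5% rule fails; solving x² + Kb·x − Kb·C₀ = 0 exactly:
x = [−1.2e-06 + √(1.2e-06² + 7.2e-11)]/2 = 3.68 × 10^-6 M
pOH = 5.43, so pH = 14.00 − pOH = 8.57

pH = 8.57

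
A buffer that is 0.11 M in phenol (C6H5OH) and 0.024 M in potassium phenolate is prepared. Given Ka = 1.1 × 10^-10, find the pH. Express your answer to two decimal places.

pH = 9.30

pKa = −log(1.1 × 10^-10) = 9.959
Henderson–Hasselbalch: pH = pKa + log([C6H5O-]/[C6H5OH]) = 9.959 + log(0.024/0.11)
pH = 9.959 + (-0.661) = 9.30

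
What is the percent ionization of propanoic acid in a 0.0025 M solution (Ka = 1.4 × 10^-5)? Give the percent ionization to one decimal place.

7.2%

CH3CH2COOH ⇌ CH3CH2COO- + H+; let x = [H+] at equilibrium.
Ka = x²/(C₀ − x); solving the quadratic gives x = 1.80 × 10^-4 M.
% ionization = x/C₀ × 100% = 1.80 × 10^-4/0.0025 × 100% = 7.2%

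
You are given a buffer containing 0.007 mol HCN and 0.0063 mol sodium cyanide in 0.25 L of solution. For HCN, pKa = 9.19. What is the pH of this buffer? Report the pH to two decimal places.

Using pH = pKa + log([base]/[acid]) with [base]/[acid] = 0.0063/0.007:
pH = 9.19 + (-0.046) = 9.14

pH = 9.14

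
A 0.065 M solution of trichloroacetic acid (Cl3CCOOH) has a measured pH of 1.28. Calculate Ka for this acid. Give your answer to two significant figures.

Ka = 2.2 × 10^-1

[H+] = 10^(-1.28) = 5.25 × 10^-2 M
At equilibrium [HA] = 0.065 − 5.25 × 10^-2 = 1.25 × 10^-2 M
Ka = [H+][A-]/[HA] = (5.25 × 10^-2)² / 1.25 × 10^-2 = 2.2 × 10^-1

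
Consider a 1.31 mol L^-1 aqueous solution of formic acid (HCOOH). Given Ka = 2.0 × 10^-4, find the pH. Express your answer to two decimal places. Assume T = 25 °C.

pH = 1.79

HCOOH ⇌ HCOO- + H+
From the ICE table, Ka = [H+]²/(1.31 − [H+]) = 2.0 × 10^-4.
Neglecting [H+] in the denominator: [H+] = √(2.0 × 10^-4 × 1.31) = 1.62 × 10^-2 M
Check: 1.2% ionized — well under 5%, approximation valid.
pH = −log[H+] = −log(1.62 × 10^-2) = 1.79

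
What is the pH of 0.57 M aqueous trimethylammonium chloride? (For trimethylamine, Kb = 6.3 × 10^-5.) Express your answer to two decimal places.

pH = 5.02

(CH3)3NH+ is the conjugate acid of the weak base (CH3)3N.
Ka = Kw/Kb = 1.0×10^-14 / 6.3 × 10^-5 = 1.59 × 10^-10
Ka = [H+]²/(0.57 − [H+]) = 1.59 × 10^-10
Since Ka ≪ C₀, [H+] ≈ √(Ka·C₀) = 9.52 × 10^-6 M.
Check: 0.0017% ionized — well under 5%, approximation valid.
pH = −log[H+] = −log(9.52 × 10^-6) = 5.02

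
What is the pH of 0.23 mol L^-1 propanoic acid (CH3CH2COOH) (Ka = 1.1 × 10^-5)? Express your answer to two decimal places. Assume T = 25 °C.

pH = 2.80

CH3CH2COOH ⇌ CH3CH2COO- + H+
From the ICE table, Ka = [H+]²/(0.23 − [H+]) = 1.1 × 10^-5.
Neglecting [H+] in the denominator: [H+] = √(1.1 × 10^-5 × 0.23) = 1.59 × 10^-3 M
([H+]/C₀ = 0.69% < 5%, so the approximation holds.)
pH = −log(1.59 × 10^-3) = 2.80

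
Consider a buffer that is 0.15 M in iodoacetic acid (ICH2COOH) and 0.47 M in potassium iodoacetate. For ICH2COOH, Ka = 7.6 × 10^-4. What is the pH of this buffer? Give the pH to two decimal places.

pKa = −log(7.6 × 10^-4) = 3.119
Henderson–Hasselbalch: pH = pKa + log([ICH2COO-]/[ICH2COOH]) = 3.119 + log(0.47/0.15)
pH = 3.119 + (+0.496) = 3.62

pH = 3.62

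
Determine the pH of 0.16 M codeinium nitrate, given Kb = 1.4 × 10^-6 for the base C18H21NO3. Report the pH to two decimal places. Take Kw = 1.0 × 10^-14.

C18H22NO3+ is the conjugate acid of the weak base C18H21NO3.
Ka = Kw/Kb = 1.0×10^-14 / 1.4 × 10^-6 = 7.14 × 10^-9
Ka = [H+]²/(0.16 − [H+]) = 7.14 × 10^-9
Since Ka ≪ C₀, [H+] ≈ √(Ka·C₀) = 3.38 × 10^-5 M.
([H+]/C₀ = 0.021% < 5%, so the approximation holds.)
pH = −log[H+] = −log(3.38 × 10^-5) = 4.47

pH = 4.47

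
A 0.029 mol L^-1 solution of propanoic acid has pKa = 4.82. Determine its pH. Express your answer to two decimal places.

pH = 3.18

CH3CH2COOH ⇌ CH3CH2COO- + H+
Ka = 10^(−4.82) = 1.51 × 10^-5
From the ICE table, Ka = [H+]²/(0.029 − [H+]) = 1.51 × 10^-5.
Assume [H+] ≪ 0.029: [H+] ≈ √(1.51 × 10^-5 × 0.029) = 6.62 × 10^-4 M
pH = −log(6.62 × 10^-4) = 3.18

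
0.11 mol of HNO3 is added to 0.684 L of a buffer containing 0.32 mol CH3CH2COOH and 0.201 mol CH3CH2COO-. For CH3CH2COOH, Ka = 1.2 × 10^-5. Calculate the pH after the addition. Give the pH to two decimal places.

pH = 4.25

Added H+ converts CH3CH2COO- to CH3CH2COOH: CH3CH2COOH → 0.43 mol, CH3CH2COO- → 0.091 mol.
pKa = −log(1.2 × 10^-5) = 4.921
pH = pKa + log([A⁻]/[HA]) = 4.921 + log(0.091/0.43) = 4.921 -0.674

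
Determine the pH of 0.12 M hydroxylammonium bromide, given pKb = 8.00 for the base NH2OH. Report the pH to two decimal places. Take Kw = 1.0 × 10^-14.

pH = 3.46

NH3OH+ is the conjugate acid of the weak base NH2OH.
Kb = 10^(−8.00) = 1.00 × 10^-8
Ka = Kw/Kb = 1.0×10^-14 / 1.00 × 10^-8 = 1.00 × 10^-6
From the ICE table, Ka = x²/(0.12 − x) = 1.00 × 10^-6.
Assume x ≪ 0.12: x ≈ √(1.00 × 10^-6 × 0.12) = 3.46 × 10^-4 M
pH = −log(3.46 × 10^-4) = 3.46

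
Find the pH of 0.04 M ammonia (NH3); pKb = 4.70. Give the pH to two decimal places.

pH = 10.95

NH3 + H2O ⇌ NH4+ + OH-
Kb = 10^(−4.70) = 2.00 × 10^-5
Kb = x²/(0.04 − x) = 2.00 × 10^-5
Since Kb ≪ C₀, x ≈ √(Kb·C₀) = 8.94 × 10^-4 M.
(x/C₀ = 2.2% < 5%, so the approximation holds.)
pOH = 3.05, so pH = 14.00 − pOH = 10.95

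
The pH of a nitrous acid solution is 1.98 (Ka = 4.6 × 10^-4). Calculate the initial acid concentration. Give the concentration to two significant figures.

C₀ = 2.5 × 10^-1 M

[H+] = 10^(-1.98) = 1.05 × 10^-2 M = x
Ka = x²/(C₀ − x) ⇒ C₀ = x + x²/Ka
C₀ = 1.05 × 10^-2 + (1.05 × 10^-2)²/(4.6 × 10^-4) = 2.50 × 10^-1 M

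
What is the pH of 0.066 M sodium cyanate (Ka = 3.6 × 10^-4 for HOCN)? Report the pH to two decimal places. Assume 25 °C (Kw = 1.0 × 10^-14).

pH = 8.13

OCN- is the conjugate base of the weak acid HOCN.
Kb = Kw/Ka = 1.0×10^-14 / 3.6 × 10^-4 = 2.78 × 10^-11
Let x = [OH-] at equilibrium. Kb = x²/(0.066 − x).
Since Kb ≪ C₀, x ≈ √(Kb·C₀) = 1.35 × 10^-6 M.
(x/C₀ = 0.0021% < 5%, so the approximation holds.)
pOH = 5.87, so pH = 14.00 − pOH = 8.13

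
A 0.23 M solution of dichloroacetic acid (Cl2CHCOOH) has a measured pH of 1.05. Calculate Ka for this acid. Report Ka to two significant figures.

Ka = 5.6 × 10^-2

[H+] = 10^(-1.05) = 8.91 × 10^-2 M
At equilibrium [HA] = 0.23 − 8.91 × 10^-2 = 1.41 × 10^-1 M
Ka = [H+][A-]/[HA] = (8.91 × 10^-2)² / 1.41 × 10^-1 = 5.6 × 10^-2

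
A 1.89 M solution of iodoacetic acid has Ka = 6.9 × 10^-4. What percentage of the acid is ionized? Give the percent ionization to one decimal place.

1.9%

ICH2COOH ⇌ ICH2COO- + H+; let x = [H+] at equilibrium.
x ≈ √(Ka·C₀) = √(6.9 × 10^-4 × 1.89) = 3.61 × 10^-2 M
% ionization = x/C₀ × 100% = 3.61 × 10^-2/1.89 × 100% = 1.9%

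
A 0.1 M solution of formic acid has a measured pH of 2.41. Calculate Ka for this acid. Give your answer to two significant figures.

Ka = 1.6 × 10^-4

[H+] = 10^(-2.41) = 3.89 × 10^-3 M
At equilibrium [HA] = 0.1 − 3.89 × 10^-3 = 9.61 × 10^-2 M
Ka = [H+][A-]/[HA] = (3.89 × 10^-3)² / 9.61 × 10^-2 = 1.6 × 10^-4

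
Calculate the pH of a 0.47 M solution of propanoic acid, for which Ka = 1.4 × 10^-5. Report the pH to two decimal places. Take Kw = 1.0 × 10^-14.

pH = 2.59

CH3CH2COOH ⇌ CH3CH2COO- + H+
From the ICE table, Ka = [H+]²/(0.47 − [H+]) = 1.4 × 10^-5.
Since Ka ≪ C₀, [H+] ≈ √(Ka·C₀) = 2.57 × 10^-3 M.
Check: 0.55% ionized — well under 5%, approximation valid.
pH = −log(2.57 × 10^-3) = 2.59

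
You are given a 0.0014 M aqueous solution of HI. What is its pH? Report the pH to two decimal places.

HI is a strong acid and dissociates completely, so [H+] = 0.0014 M.
pH = -log(0.0014) = 2.85

pH = 2.85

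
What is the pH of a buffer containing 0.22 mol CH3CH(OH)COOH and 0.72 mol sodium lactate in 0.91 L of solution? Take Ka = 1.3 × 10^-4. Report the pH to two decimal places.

pH = 4.40

pKa = −log(1.3 × 10^-4) = 3.886
Using pH = pKa + log([base]/[acid]) with [base]/[acid] = 0.72/0.22:
pH = 3.886 + (+0.515) = 4.40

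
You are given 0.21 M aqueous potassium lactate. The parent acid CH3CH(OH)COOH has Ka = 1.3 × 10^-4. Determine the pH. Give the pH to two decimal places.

pH = 8.60

CH3CH(OH)COO- is the conjugate base of the weak acid CH3CH(OH)COOH.
Kb = Kw/Ka = 1.0×10^-14 / 1.3 × 10^-4 = 7.69 × 10^-11
Kb = x²/(0.21 − x) = 7.69 × 10^-11
Neglecting x in the denominator: x = √(7.69 × 10^-11 × 0.21) = 4.02 × 10^-6 M
pOH = 5.40, so pH = 14.00 − pOH = 8.60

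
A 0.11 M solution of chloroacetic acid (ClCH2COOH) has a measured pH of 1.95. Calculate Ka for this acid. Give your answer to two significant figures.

[H+] = 10^(-1.95) = 1.12 × 10^-2 M
At equilibrium [HA] = 0.11 − 1.12 × 10^-2 = 9.88 × 10^-2 M
Ka = [H+][A-]/[HA] = (1.12 × 10^-2)² / 9.88 × 10^-2 = 1.3 × 10^-3

Ka = 1.3 × 10^-3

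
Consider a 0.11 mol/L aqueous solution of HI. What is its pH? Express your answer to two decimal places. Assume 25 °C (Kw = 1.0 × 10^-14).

pH = 0.96

HI is a strong acid and dissociates completely, so [H+] = 0.11 M.
pH = -log(0.11) = 0.96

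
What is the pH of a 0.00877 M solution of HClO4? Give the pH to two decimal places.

HClO4 is a strong acid and dissociates completely, so [H+] = 0.00877 M.
pH = -log(0.00877) = 2.06

pH = 2.06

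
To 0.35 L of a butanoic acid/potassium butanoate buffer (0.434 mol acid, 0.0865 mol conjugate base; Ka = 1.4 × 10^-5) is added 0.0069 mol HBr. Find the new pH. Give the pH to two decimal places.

pH = 4.11

After neutralization: n(CH3(CH2)2COOH) = 0.441 mol, n(CH3(CH2)2COO-) = 0.0796 mol.
pKa = −log(1.4 × 10^-5) = 4.854
pH = pKa + log([A⁻]/[HA]) = 4.854 + log(0.0796/0.441) = 4.854 -0.744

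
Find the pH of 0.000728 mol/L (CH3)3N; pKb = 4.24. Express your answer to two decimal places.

(CH3)3N + H2O ⇌ (CH3)3NH+ + OH-
Kb = 10^(−4.24) = 5.75 × 10^-5
Kb = x²/(0.000728 − x) = 5.75 × 10^-5
The 5% rule fails; solving x² + Kb·x − Kb·C₀ = 0 exactly:
x = [−5.75e-05 + √(5.75e-05² + 1.67e-07)]/2 = 1.78 × 10^-4 M
pOH = 3.75, so pH = 14.00 − pOH = 10.25

pH = 10.25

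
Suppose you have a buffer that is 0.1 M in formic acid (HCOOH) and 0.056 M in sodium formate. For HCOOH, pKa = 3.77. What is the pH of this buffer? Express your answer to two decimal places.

pH = 3.52

pH = pKa + log([A⁻]/[HA]) = 3.77 + log(0.056/0.1)
pH = 3.77 + (-0.252) = 3.52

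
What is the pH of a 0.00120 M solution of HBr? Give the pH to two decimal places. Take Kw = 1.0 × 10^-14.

pH = 2.92

HBr is a strong acid and dissociates completely, so [H+] = 0.00120 M.
pH = -log(0.0012) = 2.92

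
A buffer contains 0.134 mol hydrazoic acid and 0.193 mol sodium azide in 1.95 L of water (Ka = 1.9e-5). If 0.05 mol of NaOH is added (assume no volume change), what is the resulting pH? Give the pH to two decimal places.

After neutralization: n(HN3) = 0.084 mol, n(N3-) = 0.243 mol.
pKa = −log(1.9 × 10^-5) = 4.721
pH = pKa + log([A⁻]/[HA]) = 4.721 + log(0.243/0.084) = 4.721 +0.461

pH = 5.18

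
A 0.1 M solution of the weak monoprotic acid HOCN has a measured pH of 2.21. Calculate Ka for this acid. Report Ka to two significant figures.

[H+] = 10^(-2.21) = 6.17 × 10^-3 M
At equilibrium [HA] = 0.1 − 6.17 × 10^-3 = 9.38 × 10^-2 M
Ka = [H+][A-]/[HA] = (6.17 × 10^-3)² / 9.38 × 10^-2 = 4.1 × 10^-4

Ka = 4.1 × 10^-4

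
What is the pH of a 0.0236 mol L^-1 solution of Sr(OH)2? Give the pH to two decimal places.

Sr(OH)2 is a strong base (each formula unit releases 2 OH-); [OH-] = 0.0472 M.
pOH = -log(0.0472) = 1.33
pH = 14.00 - 1.33 = 12.67

pH = 12.67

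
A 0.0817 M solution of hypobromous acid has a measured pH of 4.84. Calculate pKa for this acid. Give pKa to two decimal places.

pKa = 8.59

[H+] = 10^(-4.84) = 1.45 × 10^-5 M
At equilibrium [HA] = 0.0817 − 1.45 × 10^-5 = 8.17 × 10^-2 M
Ka = [H+][A-]/[HA] = (1.45 × 10^-5)² / 8.17 × 10^-2 = 2.57 × 10^-9
pKa = -log(2.57 × 10^-9) = 8.59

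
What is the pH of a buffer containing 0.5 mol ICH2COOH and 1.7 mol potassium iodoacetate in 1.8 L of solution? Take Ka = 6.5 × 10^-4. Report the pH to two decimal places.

pH = 3.72

pKa = −log(6.5 × 10^-4) = 3.187
Henderson–Hasselbalch: pH = pKa + log([ICH2COO-]/[ICH2COOH]) = 3.187 + log(1.7/0.5)
pH = 3.187 + (+0.531) = 3.72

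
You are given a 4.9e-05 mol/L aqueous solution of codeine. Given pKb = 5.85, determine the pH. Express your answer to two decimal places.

C18H21NO3 + H2O ⇌ C18H22NO3+ + OH-
Kb = 10^(−5.85) = 1.41 × 10^-6
Kb = [OH-]²/(4.9e-05 − [OH-]) = 1.41 × 10^-6
Here C₀/Kb ≈ 34.8, so the small-[OH-] approximation fails. Use the quadratic:
[OH-] = (−Kb + √(Kb² + 4·Kb·C₀))/2 = 7.64 × 10^-6 M
pOH = −log(7.64 × 10^-6) = 5.12; pH = 14.00 − 5.12 = 8.88

pH = 8.88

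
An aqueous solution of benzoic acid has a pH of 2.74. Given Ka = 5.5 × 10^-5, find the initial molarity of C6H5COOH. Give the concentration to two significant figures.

C₀ = 6.2 × 10^-2 M

[H+] = 10^(-2.74) = 1.82 × 10^-3 M = x
Ka = x²/(C₀ − x) ⇒ C₀ = x + x²/Ka
C₀ = 1.82 × 10^-3 + (1.82 × 10^-3)²/(5.5 × 10^-5) = 6.20 × 10^-2 M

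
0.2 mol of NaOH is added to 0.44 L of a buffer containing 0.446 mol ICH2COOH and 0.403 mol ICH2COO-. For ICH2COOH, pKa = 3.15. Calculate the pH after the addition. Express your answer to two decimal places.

pH = 3.54

After neutralization: n(ICH2COOH) = 0.246 mol, n(ICH2COO-) = 0.603 mol.
Henderson–Hasselbalch with mole ratio 0.603/0.246: pH = 3.15 + (+0.389)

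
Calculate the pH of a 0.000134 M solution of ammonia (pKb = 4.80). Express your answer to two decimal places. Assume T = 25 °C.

pH = 9.59

NH3 + H2O ⇌ NH4+ + OH-
Kb = 10^(−4.80) = 1.58 × 10^-5
Kb = x²/(0.000134 − x) = 1.58 × 10^-5
The 5% rule fails; solving x² + Kb·x − Kb·C₀ = 0 exactly:
x = [−1.58e-05 + √(1.58e-05² + 8.47e-09)]/2 = 3.88 × 10^-5 M
pOH = −log(3.88 × 10^-5) = 4.41; pH = 14.00 − 4.41 = 9.59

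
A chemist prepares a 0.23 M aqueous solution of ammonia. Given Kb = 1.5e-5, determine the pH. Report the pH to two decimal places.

pH = 11.27

NH3 + H2O ⇌ NH4+ + OH-
From the ICE table, Kb = [OH-]²/(0.23 − [OH-]) = 1.5 × 10^-5.
Assume [OH-] ≪ 0.23: [OH-] ≈ √(1.5 × 10^-5 × 0.23) = 1.86 × 10^-3 M
Check: 0.81% ionized — well under 5%, approximation valid.
pOH = −log(1.86 × 10^-3) = 2.73; pH = 14.00 − 2.73 = 11.27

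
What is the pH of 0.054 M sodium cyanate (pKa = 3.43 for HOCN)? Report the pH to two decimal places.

pH = 8.08

OCN- is the conjugate base of the weak acid HOCN.
Ka = 10^(−3.43) = 3.72 × 10^-4
Kb = Kw/Ka = 1.0×10^-14 / 3.72 × 10^-4 = 2.69 × 10^-11
Let x = [OH-] at equilibrium. Kb = x²/(0.054 − x).
Since Kb ≪ C₀, x ≈ √(Kb·C₀) = 1.21 × 10^-6 M.
Check: 0.0022% ionized — well under 5%, approximation valid.
pOH = −log(1.21 × 10^-6) = 5.92; pH = 14.00 − 5.92 = 8.08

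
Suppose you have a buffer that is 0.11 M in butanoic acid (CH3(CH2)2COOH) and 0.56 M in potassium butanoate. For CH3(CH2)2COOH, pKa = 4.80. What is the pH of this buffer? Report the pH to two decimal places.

pH = 5.51

Henderson–Hasselbalch: pH = pKa + log([CH3(CH2)2COO-]/[CH3(CH2)2COOH]) = 4.80 + log(0.56/0.11)
pH = 4.80 + (+0.707) = 5.51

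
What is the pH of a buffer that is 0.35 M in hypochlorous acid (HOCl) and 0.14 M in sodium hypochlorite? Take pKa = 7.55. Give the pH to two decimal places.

Using pH = pKa + log([base]/[acid]) with [base]/[acid] = 0.14/0.35:
pH = 7.55 + (-0.398) = 7.15

pH = 7.15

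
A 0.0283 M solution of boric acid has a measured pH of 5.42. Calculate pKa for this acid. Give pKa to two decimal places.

pKa = 9.29

[H+] = 10^(-5.42) = 3.80 × 10^-6 M
At equilibrium [HA] = 0.0283 − 3.80 × 10^-6 = 2.83 × 10^-2 M
Ka = [H+][A-]/[HA] = (3.80 × 10^-6)² / 2.83 × 10^-2 = 5.10 × 10^-10
pKa = -log(5.10 × 10^-10) = 9.29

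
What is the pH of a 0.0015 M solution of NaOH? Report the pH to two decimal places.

pH = 11.18

NaOH is a strong base; [OH-] = 0.0015 M.
pOH = -log(0.0015) = 2.82
pH = 14.00 - 2.82 = 11.18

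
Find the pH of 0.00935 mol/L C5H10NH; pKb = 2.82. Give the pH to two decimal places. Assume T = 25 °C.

C5H10NH + H2O ⇌ C5H10NH2+ + OH-
Kb = 10^(−2.82) = 1.51 × 10^-3
From the ICE table, Kb = x²/(0.00935 − x) = 1.51 × 10^-3.
x is not negligible relative to C₀; solve x² + 0.00151·x − 1.41e-05 = 0.
x = (−Kb + √(Kb² + 4·Kb·C₀))/2 = 3.08 × 10^-3 M
pOH = −log(3.08 × 10^-3) = 2.51; pH = 14.00 − 2.51 = 11.49

pH = 11.49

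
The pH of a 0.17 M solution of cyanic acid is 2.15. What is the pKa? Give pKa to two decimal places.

pKa = 3.51

[H+] = 10^(-2.15) = 7.08 × 10^-3 M
At equilibrium [HA] = 0.17 − 7.08 × 10^-3 = 1.63 × 10^-1 M
Ka = [H+][A-]/[HA] = (7.08 × 10^-3)² / 1.63 × 10^-1 = 3.08 × 10^-4
pKa = -log(3.08 × 10^-4) = 3.51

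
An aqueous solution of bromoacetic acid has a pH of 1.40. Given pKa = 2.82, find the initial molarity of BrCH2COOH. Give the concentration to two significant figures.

C₀ = 1.1 M

[H+] = 10^(-1.40) = 3.98 × 10^-2 M = x
Ka = 10^(−2.82) = 1.51 × 10^-3
Ka = x²/(C₀ − x) ⇒ C₀ = x + x²/Ka
C₀ = 3.98 × 10^-2 + (3.98 × 10^-2)²/(1.51 × 10^-3) = 1.09 M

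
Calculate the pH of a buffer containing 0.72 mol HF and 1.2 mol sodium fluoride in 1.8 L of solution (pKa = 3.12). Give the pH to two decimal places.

pH = 3.34

Using pH = pKa + log([base]/[acid]) with [base]/[acid] = 1.2/0.72:
pH = 3.12 + (+0.222) = 3.34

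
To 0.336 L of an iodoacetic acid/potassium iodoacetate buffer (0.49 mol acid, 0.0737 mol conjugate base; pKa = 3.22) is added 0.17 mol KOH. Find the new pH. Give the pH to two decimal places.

After neutralization: n(ICH2COOH) = 0.32 mol, n(ICH2COO-) = 0.244 mol.
Henderson–Hasselbalch with mole ratio 0.244/0.32: pH = 3.22 + (-0.118)

pH = 3.10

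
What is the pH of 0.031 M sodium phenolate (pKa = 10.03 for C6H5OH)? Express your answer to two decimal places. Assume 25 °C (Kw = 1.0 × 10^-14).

pH = 11.25

C6H5O- is the conjugate base of the weak acid C6H5OH.
Ka = 10^(−10.03) = 9.33 × 10^-11
Kb = Kw/Ka = 1.0×10^-14 / 9.33 × 10^-11 = 1.07 × 10^-4
Kb = [OH-]²/(0.031 − [OH-]) = 1.07 × 10^-4
[OH-] is not negligible relative to C₀; solve [OH-]² + 0.000107·[OH-] − 3.32e-06 = 0.
[OH-] = (−Kb + √(Kb² + 4·Kb·C₀))/2 = 1.77 × 10^-3 M
pOH = −log(1.77 × 10^-3) = 2.75; pH = 14.00 − 2.75 = 11.25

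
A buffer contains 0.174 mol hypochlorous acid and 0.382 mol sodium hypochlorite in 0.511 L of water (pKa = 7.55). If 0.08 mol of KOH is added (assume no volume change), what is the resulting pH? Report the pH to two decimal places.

pH = 8.24

After neutralization: n(HOCl) = 0.094 mol, n(OCl-) = 0.462 mol.
pH = pKa + log([A⁻]/[HA]) = 7.55 + log(0.462/0.094) = 7.55 +0.692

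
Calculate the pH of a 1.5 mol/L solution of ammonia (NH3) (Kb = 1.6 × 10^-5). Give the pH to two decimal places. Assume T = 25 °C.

NH3 + H2O ⇌ NH4+ + OH-
Kb = [OH-]²/(1.5 − [OH-]) = 1.6 × 10^-5
Since Kb ≪ C₀, [OH-] ≈ √(Kb·C₀) = 4.90 × 10^-3 M.
([OH-]/C₀ = 0.33% < 5%, so the approximation holds.)
pOH = 2.31, so pH = 14.00 − pOH = 11.69

pH = 11.69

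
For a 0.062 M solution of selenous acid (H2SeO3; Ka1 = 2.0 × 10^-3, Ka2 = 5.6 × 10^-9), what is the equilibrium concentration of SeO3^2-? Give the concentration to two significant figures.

5.6 × 10^-9 M

First ionization gives [H+] ≈ [HSeO3-] = 1.02 × 10^-2 M.
Second step: Ka2 = [H+][SeO3^2-]/[HSeO3-] ≈ [SeO3^2-] (since [H+] ≈ [HSeO3-]).
So [SeO3^2-] ≈ Ka2.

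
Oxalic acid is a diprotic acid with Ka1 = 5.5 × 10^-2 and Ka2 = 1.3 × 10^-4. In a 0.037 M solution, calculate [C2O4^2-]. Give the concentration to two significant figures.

1.3 × 10^-4 M

First ionization gives [H+] ≈ [HC2O4-] = 2.53 × 10^-2 M.
Second step: Ka2 = [H+][C2O4^2-]/[HC2O4-] ≈ [C2O4^2-] (since [H+] ≈ [HC2O4-]).
So [C2O4^2-] ≈ Ka2.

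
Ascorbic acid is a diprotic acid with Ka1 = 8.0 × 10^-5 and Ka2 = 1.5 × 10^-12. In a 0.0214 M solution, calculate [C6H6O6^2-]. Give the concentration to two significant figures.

First ionization gives [H+] ≈ [HC6H6O6-] = 1.27 × 10^-3 M.
Second step: Ka2 = [H+][C6H6O6^2-]/[HC6H6O6-] ≈ [C6H6O6^2-] (since [H+] ≈ [HC6H6O6-]).
So [C6H6O6^2-] ≈ Ka2.

1.5 × 10^-12 M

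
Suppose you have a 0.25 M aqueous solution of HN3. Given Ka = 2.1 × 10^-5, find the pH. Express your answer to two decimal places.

pH = 2.64

HN3 ⇌ N3- + H+
Let x = [H+] at equilibrium. Ka = x²/(0.25 − x).
Neglecting x in the denominator: x = √(2.1 × 10^-5 × 0.25) = 2.29 × 10^-3 M
Check: 0.92% ionized — well under 5%, approximation valid.
pH = −log[H+] = −log(2.29 × 10^-3) = 2.64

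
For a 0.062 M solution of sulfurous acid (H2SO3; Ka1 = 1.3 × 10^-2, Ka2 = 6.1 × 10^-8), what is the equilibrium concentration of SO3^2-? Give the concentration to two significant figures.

First ionization gives [H+] ≈ [HSO3-] = 2.26 × 10^-2 M.
Second step: Ka2 = [H+][SO3^2-]/[HSO3-] ≈ [SO3^2-] (since [H+] ≈ [HSO3-]).
So [SO3^2-] ≈ Ka2.

6.1 × 10^-8 M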